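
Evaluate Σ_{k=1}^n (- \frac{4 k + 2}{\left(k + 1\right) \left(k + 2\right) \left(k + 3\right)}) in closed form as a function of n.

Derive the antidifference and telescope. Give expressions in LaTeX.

S(n) = \frac{n \left(- 7 n - 11\right)}{6 \left(n^{2} + 5 n + 6\right)}

Ratio r(k) = (k + 1)*(2*k + 3)/((k + 4)*(2*k + 1)).
Gosper form: A/B · C(k+1)/C(k) with A=k + 1, B=k + 4, C=k + 1/2.
Key eq: (k + 1)·f(k+1) = (k + 3)·f(k) + (k + 1/2).
From deg A=1, deg B=1, deg C=1: d=2.
Solving with deg f ≤ 2: f(k) = k*(3*k + 1)/8.
So s_k = (B(k−1)f/C)·t_k = (k*(k + 3)*(3*k + 1)/(4*(2*k + 1)))·t_k = -k*(3*k + 1)/(2*(k + 1)*(k + 2)).
Δs = 2*(-2*k - 1)/(k**3 + 6*k**2 + 11*k + 6), as required.
s_(n+1) = (-3*n**2 - 7*n - 4)/(2*(n**2 + 5*n + 6)) and s_(1) = -1/3, so S(n) = n*(-7*n - 11)/(6*(n**2 + 5*n + 6)).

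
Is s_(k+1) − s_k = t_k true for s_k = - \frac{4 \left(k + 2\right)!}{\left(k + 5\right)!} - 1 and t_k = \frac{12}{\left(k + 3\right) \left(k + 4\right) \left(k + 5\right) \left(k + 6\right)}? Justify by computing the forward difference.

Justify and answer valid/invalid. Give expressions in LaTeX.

s_(k+1) = -4*factorial(k + 3)/factorial(k + 6) - 1
s_(k+1) − s_k = 12/((k + 3)*(k + 4)*(k + 5)*(k + 6))
(s_(k+1) − s_k) − t_k = 0

valid (s_(k+1) − s_k reduces to t_k)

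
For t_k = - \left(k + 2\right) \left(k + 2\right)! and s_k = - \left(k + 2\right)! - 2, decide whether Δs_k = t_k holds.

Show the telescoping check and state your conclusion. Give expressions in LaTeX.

Valid — Δs_k = t_k.

s_(k+1) = -factorial(k + 3) - 2
s_(k+1) − s_k = -(k + 2)*factorial(k + 2)
(s_(k+1) − s_k) − t_k = 0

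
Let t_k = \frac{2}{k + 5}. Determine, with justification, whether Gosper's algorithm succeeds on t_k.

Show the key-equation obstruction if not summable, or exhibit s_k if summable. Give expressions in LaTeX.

The ratio is (k + 5)/(k + 6).
Gosper form: A/B · C(k+1)/C(k) with A=k + 5, B=k + 6, C=1.
Set up (k + 5)·f(k+1) − (k + 5)·f(k) − (1) = 0.
Degrees (1,1,0) ⇒ d ≤ 0.
Put f(k) = c0: A·f(k+1) − B(k−1)·f(k) − C = -1; need -1 = 0 — inconsistent ⇒ no f, not summable.

No — key equation has no polynomial f.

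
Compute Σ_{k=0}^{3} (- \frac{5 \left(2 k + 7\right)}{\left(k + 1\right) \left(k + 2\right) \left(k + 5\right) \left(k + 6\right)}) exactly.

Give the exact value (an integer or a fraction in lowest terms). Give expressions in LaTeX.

Σ = -8/9

r(k) = (k + 1)*(k + 5)*(2*k + 9)/((k + 3)*(k + 7)*(2*k + 7)) after simplifying.
Normal form (A,B,C) = (k + 1, k + 7, k**3 + 21*k**2/2 + 73*k/2 + 42).
Need (k + 1)·f(k+1) − (k + 6)·f(k) = k**3 + 21*k**2/2 + 73*k/2 + 42.
d = 5 from the (1,1,3) case.
Solving with deg f ≤ 5: f(k) = k*(k + 2)*(k + 3)*(k + 4)*(k + 6)/10.
So s_k = (B(k−1)f/C)·t_k = (k*(k + 2)*(k + 6)**2/(5*(2*k + 7)))·t_k = k*(-k - 6)/(k**2 + 6*k + 5).
Δs = 5*(-2*k - 7)/(k**4 + 14*k**3 + 65*k**2 + 112*k + 60), as required.
Telescoping: Σ = s_(4) − s_(0) = -8/9 − (0) = -8/9.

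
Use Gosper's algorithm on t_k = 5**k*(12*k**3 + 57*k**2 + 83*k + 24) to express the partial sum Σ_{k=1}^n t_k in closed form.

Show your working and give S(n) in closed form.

r(k) = 5*(12*k**3 + 93*k**2 + 233*k + 176)/(12*k**3 + 57*k**2 + 83*k + 24) after simplifying.
Factor: A=5; B=1; C=k**3 + 19*k**2/4 + 83*k/12 + 2.
Need (5)·f(k+1) − (1)·f(k) = k**3 + 19*k**2/4 + 83*k/12 + 2.
From deg A=0, deg B=0, deg C=3: d=3.
Solve for f: f(k) = (3*k**3 + 3*k**2 + 2*k - 4)/12 (degree 3 ≤ 3).
Certificate R = B(k−1)f/C = (3*k**3 + 3*k**2 + 2*k - 4)/(12*k**3 + 57*k**2 + 83*k + 24) gives s_k = 5**k*(3*k**3 + 3*k**2 + 2*k - 4).
Δs = 5**k*(12*k**3 + 57*k**2 + 83*k + 24), as required.
s_(n+1) = 5**(n + 1)*(3*n**3 + 12*n**2 + 17*n + 4) and s_(1) = 20, so S(n) = 15*5**n*n**3 + 60*5**n*n**2 + 85*5**n*n + 20*5**n - 20.

S(n) = 15*5**n*n**3 + 60*5**n*n**2 + 85*5**n*n + 20*5**n - 20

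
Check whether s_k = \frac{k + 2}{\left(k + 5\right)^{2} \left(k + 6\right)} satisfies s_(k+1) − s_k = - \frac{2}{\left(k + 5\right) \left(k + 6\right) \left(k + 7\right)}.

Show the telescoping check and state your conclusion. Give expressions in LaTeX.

s_(k+1) = (k + 3)/((k + 6)**2*(k + 7))
s_(k+1) − s_k = (-(k + 2)*(k + 6)*(k + 7) + (k + 3)*(k + 5)**2)/((k + 5)**2*(k + 6)**2*(k + 7))
(s_(k+1) − s_k) − t_k = 3*(3*k + 17)/(k**5 + 29*k**4 + 335*k**3 + 1927*k**2 + 5520*k + 6300)

Invalid: residual \frac{3 \left(3 k + 17\right)}{k^{5} + 29 k^{4} + 335 k^{3} + 1927 k^{2} + 5520 k + 6300} ≠ 0.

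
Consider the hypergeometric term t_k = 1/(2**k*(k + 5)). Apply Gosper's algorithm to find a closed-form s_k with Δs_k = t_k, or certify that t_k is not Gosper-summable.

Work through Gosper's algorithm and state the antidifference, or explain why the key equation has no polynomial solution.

r(k) = (k + 5)/(2*(k + 6)) after simplifying.
Factor: A=k/2 + 5/2; B=k + 6; C=1.
Solve (k/2 + 5/2)·f(k+1) − (k + 5)·f(k) = 1.
deg f ≤ -1 (via 1,1,0).
Bound -1 < 0, so the key equation has no polynomial solution.

no hypergeometric antidifference exists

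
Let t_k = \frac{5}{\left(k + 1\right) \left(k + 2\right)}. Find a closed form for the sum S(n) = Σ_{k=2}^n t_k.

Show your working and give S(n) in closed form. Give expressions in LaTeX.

S(n) = \frac{5 \left(n - 1\right)}{3 \left(n + 2\right)}

t_(k+1)/t_k = (k + 1)/(k + 3).
Normal form (A,B,C) = (k + 1, k + 3, 1).
Solve (k + 1)·f(k+1) − (k + 2)·f(k) = 1.
Bound: deg f ≤ 1.
Solving with deg f ≤ 1: f(k) = k.
R(k) = B(k−1)·f(k)/C(k) = k*(k + 2); s_k = R·t_k = 5*k/(k + 1).
Δs = 5/(k**2 + 3*k + 2), as required.
Telescope: S(n) = s_(n+1) − s_(2) = 5*(n + 1)/(n + 2) − (10/3) = 5*(n - 1)/(3*(n + 2)).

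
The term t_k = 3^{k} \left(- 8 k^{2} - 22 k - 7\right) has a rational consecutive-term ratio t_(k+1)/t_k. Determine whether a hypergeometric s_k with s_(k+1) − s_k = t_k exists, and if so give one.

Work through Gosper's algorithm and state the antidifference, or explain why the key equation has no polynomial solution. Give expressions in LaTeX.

s_k = 3^{k} \left(- 4 k^{2} + k + 1\right)

r(k) = 3*(8*k**2 + 38*k + 37)/(8*k**2 + 22*k + 7) after simplifying.
Gosper form: A/B · C(k+1)/C(k) with A=3, B=1, C=k**2 + 11*k/4 + 7/8.
Key eq: (3)·f(k+1) = (1)·f(k) + (k**2 + 11*k/4 + 7/8).
d = 2 from the (0,0,2) case.
A polynomial solution: f(k) = (4*k**2 - k - 1)/8.
So s_k = (B(k−1)f/C)·t_k = ((4*k**2 - k - 1)/(8*k**2 + 22*k + 7))·t_k = 3**k*(-4*k**2 + k + 1).
Verify: 3**k*(-8*k**2 - 22*k - 7) matches t_k.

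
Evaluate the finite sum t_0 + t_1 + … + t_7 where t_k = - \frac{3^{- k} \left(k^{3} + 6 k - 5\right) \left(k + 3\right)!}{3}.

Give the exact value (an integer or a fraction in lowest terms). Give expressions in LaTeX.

The ratio is (k + 4)*(6*k + (k + 1)**3 + 1)/(3*(k**3 + 6*k - 5)).
Factor: A=k/3 + 4/3; B=1; C=k**3 + 6*k - 5.
Need (k/3 + 4/3)·f(k+1) − (1)·f(k) = k**3 + 6*k - 5.
deg f ≤ 2 (via 1,0,3).
Coefficient equations give f(k) = 3*(k**2 - 3*k + 3).
Get s_k = R·t_k = -(k**2 - 3*k + 3)*factorial(k + 3)/3**k with R(k) = B(k−1)f(k)/C(k) = 3*(k**2 - 3*k + 3)/(k**3 + 6*k - 5).
s_(k+1) − s_k = -(k**3 + 6*k - 5)*factorial(k + 3)/(3*3**k) = t_k.
Sum = s_(8) − s_(0); s_(8) = -21190400/81, s_(0) = -18 ⇒ -21188942/81.

Σ = -21188942/81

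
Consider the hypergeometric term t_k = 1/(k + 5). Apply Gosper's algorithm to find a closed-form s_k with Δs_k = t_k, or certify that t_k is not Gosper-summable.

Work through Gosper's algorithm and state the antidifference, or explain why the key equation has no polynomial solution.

not Gosper-summable; s_k does not exist

Compute t_(k+1)/t_k: get (k + 5)/(k + 6).
Normal form (A,B,C) = (k + 5, k + 6, 1).
f must satisfy (k + 5)·f(k+1) − (k + 5)·f(k) = 1.
d = 0 from the (1,1,0) case.
f = c0 ⇒ A·f(k+1) − B(k−1)·f(k) − C = -1. The system {-1 = 0} is inconsistent; no antidifference.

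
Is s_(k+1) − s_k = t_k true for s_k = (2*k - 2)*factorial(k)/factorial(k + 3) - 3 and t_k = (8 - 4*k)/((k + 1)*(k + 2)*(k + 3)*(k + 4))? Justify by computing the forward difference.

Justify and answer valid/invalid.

valid (s_(k+1) − s_k reduces to t_k)

s_(k+1) = 2*k*factorial(k + 1)/factorial(k + 4) - 3
s_(k+1) − s_k = (8 - 4*k)/((k + 1)*(k + 2)*(k + 3)*(k + 4))
(s_(k+1) − s_k) − t_k = 0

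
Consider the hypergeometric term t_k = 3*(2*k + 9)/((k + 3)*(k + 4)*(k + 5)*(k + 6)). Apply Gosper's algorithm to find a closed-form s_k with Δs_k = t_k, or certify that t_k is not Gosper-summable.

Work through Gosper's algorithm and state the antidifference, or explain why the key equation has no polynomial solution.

Ratio r(k) = (k + 3)*(2*k + 11)/((k + 7)*(2*k + 9)).
A = k + 3, B = k + 7, C = k + 9/2.
Need (k + 3)·f(k+1) − (k + 6)·f(k) = k + 9/2.
Bound: deg f ≤ 3.
Solve for f: f(k) = k*(k + 4)*(k + 8)/30 (degree 3 ≤ 3).
Certificate R = B(k−1)f/C = k*(k + 4)*(k + 6)*(k + 8)/(15*(2*k + 9)) gives s_k = k*(k + 8)/(5*(k**2 + 8*k + 15)).
s_(k+1) − s_k = 3*(2*k + 9)/(k**4 + 18*k**3 + 119*k**2 + 342*k + 360) = t_k.

s_k = k*(k + 8)/(5*(k**2 + 8*k + 15))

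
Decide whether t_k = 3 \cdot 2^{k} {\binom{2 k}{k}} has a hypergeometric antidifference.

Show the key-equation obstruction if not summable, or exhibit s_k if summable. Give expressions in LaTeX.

No — t_k has no hypergeometric antidifference.

r(k) = 4*(2*k + 1)/(k + 1) after simplifying.
Factor: A=8*k + 4; B=k + 1; C=1.
Key eq: (8*k + 4)·f(k+1) = (k)·f(k) + (1).
Bound: deg f ≤ -1.
deg f ≤ -1 is impossible — no certificate.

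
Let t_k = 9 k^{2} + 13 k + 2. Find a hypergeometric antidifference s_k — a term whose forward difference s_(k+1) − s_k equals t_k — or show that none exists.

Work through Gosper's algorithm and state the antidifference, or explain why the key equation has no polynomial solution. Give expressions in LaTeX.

r(k) = (9*k**2 + 31*k + 24)/(9*k**2 + 13*k + 2) after simplifying.
Gosper form: A/B · C(k+1)/C(k) with A=1, B=1, C=k**2 + 13*k/9 + 2/9.
Set up (1)·f(k+1) − (1)·f(k) − (k**2 + 13*k/9 + 2/9) = 0.
From deg A=0, deg B=0, deg C=2: d=3.
Coefficient equations give f(k) = k*(3*k**2 + 2*k - 3)/9.
R(k) = B(k−1)·f(k)/C(k) = k*(3*k**2 + 2*k - 3)/(9*k**2 + 13*k + 2); s_k = R·t_k = k*(3*k**2 + 2*k - 3).
Check: Δs_k = 9*k**2 + 13*k + 2. ✓

s_k = k \left(3 k^{2} + 2 k - 3\right)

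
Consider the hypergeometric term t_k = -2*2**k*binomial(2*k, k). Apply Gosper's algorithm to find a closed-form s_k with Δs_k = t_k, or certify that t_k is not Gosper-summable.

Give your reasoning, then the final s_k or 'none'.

not Gosper-summable; s_k does not exist

Compute t_(k+1)/t_k: get 4*(2*k + 1)/(k + 1).
Take A(k)=8*k + 4, B(k)=k + 1, C(k)=1.
f must satisfy (8*k + 4)·f(k+1) − (k)·f(k) = 1.
deg f ≤ -1 (via 1,1,0).
Bound -1 < 0, so the key equation has no polynomial solution.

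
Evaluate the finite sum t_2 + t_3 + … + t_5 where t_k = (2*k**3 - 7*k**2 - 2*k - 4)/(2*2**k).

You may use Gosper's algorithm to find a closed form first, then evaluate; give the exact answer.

Σ = -167/64

Ratio r(k) = (2*k**3 - k**2 - 10*k - 11)/(2*(2*k**3 - 7*k**2 - 2*k - 4)).
Gosper form: A/B · C(k+1)/C(k) with A=1/2, B=1, C=k**3 - 7*k**2/2 - k - 2.
Solve (1/2)·f(k+1) − (1)·f(k) = k**3 - 7*k**2/2 - k - 2.
deg f ≤ 3 (via 0,0,3).
Solve for f: f(k) = -(2*k - 1)*(k**2 + 1) (degree 3 ≤ 3).
Certificate R = B(k−1)f/C = -2*(2*k - 1)*(k**2 + 1)/(2*k**3 - 7*k**2 - 2*k - 4) gives s_k = (-2*k**3 + k**2 - 2*k + 1)/2**k.
Δs = (2*k**3 - 7*k**2 - 2*k - 4)/(2*2**k), as required.
Evaluate s at k=6 and k=2: -407/64 and -15/4; difference -167/64.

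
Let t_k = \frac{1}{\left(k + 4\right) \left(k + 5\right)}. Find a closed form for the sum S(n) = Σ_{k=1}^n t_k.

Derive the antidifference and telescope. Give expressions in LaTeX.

S(n) = \frac{n}{5 \left(n + 5\right)}

t_(k+1)/t_k = (k + 4)/(k + 6).
So A=k + 4 and B=k + 6, with C=1.
Need (k + 4)·f(k+1) − (k + 5)·f(k) = 1.
deg f ≤ 1 (via 1,1,0).
Solve for f: f(k) = k/4 (degree 1 ≤ 1).
Certificate R = B(k−1)f/C = k*(k + 5)/4 gives s_k = k/(4*(k + 4)).
Verify: 1/(k**2 + 9*k + 20) matches t_k.
s_(n+1) = (n + 1)/(4*(n + 5)) and s_(1) = 1/20, so S(n) = n/(5*(n + 5)).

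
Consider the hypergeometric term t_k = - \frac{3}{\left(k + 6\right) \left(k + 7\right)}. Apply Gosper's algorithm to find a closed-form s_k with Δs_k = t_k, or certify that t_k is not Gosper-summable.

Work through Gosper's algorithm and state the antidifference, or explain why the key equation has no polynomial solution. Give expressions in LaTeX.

r(k) = (k + 6)/(k + 8) after simplifying.
Normal form (A,B,C) = (k + 6, k + 8, 1).
Key eq: (k + 6)·f(k+1) = (k + 7)·f(k) + (1).
Bound: deg f ≤ 1.
Match coefficients ⇒ f(k) = k/6.
Certificate R = B(k−1)f/C = k*(k + 7)/6 gives s_k = -k/(2*k + 12).
Δs = -3/(k**2 + 13*k + 42), as required.

s_k = - \frac{k}{2 k + 12}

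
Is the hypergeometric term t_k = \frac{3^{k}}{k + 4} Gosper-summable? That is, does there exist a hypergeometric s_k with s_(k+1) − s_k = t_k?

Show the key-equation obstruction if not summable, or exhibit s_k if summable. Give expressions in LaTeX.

No; the degree bound rules out any f.

Compute t_(k+1)/t_k: get 3*(k + 4)/(k + 5).
Normal form (A,B,C) = (3*k + 12, k + 5, 1).
Solve (3*k + 12)·f(k+1) − (k + 4)·f(k) = 1.
d = -1 from the (1,1,0) case.
deg f ≤ -1 is impossible — no certificate.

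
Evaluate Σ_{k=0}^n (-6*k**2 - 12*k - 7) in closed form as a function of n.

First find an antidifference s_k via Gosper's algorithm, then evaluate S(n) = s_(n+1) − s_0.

Compute t_(k+1)/t_k: get (6*k**2 + 24*k + 25)/(6*k**2 + 12*k + 7).
Factor: A=1; B=1; C=k**2 + 2*k + 7/6.
f must satisfy (1)·f(k+1) − (1)·f(k) = k**2 + 2*k + 7/6.
From deg A=0, deg B=0, deg C=2: d=3.
Match coefficients ⇒ f(k) = k*(2*k**2 + 3*k + 2)/6.
Certificate R = B(k−1)f/C = k*(2*k**2 + 3*k + 2)/(6*k**2 + 12*k + 7) gives s_k = k*(-2*k**2 - 3*k - 2).
Check: Δs_k = -6*k**2 - 12*k - 7. ✓
Σ_(k=0)^n t_k = s_(n+1) − s_(0) = (-2*n**3 - 9*n**2 - 14*n - 7) − (0), i.e. -2*n**3 - 9*n**2 - 14*n - 7.

S(n) = -2*n**3 - 9*n**2 - 14*n - 7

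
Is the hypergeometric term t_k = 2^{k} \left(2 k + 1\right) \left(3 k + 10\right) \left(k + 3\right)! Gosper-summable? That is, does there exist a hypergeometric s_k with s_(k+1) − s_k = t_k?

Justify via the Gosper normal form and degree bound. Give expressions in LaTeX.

Yes. s_k = 2^{k} \left(3 k - 2\right) \left(k + 3\right)!.

Compute t_(k+1)/t_k: get 2*(k + 4)*(2*k + 3)*(3*k + 13)/((2*k + 1)*(3*k + 10)).
So A=2*k + 8 and B=1, with C=k**2 + 23*k/6 + 5/3.
Solve (2*k + 8)·f(k+1) − (1)·f(k) = k**2 + 23*k/6 + 5/3.
d = 1 from the (1,0,2) case.
Coefficient equations give f(k) = (3*k - 2)/6.
So s_k = (B(k−1)f/C)·t_k = ((3*k - 2)/((2*k + 1)*(3*k + 10)))·t_k = 2**k*(3*k - 2)*factorial(k + 3).
Check: Δs_k = 2**k*(2*k + 1)*(3*k + 10)*factorial(k + 3). ✓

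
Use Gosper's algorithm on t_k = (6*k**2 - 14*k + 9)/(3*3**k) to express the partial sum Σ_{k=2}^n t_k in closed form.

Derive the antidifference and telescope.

S(n) = 3**(-n - 2)*(8*3**n - 9*n**2 - 6*n - 9)

Compute t_(k+1)/t_k: get (6*k**2 - 2*k + 1)/(3*(6*k**2 - 14*k + 9)).
A = 1/3, B = 1, C = k**2 - 7*k/3 + 3/2.
Key eq: (1/3)·f(k+1) = (1)·f(k) + (k**2 - 7*k/3 + 3/2).
From deg A=0, deg B=0, deg C=2: d=2.
A polynomial solution: f(k) = -(3*k**2 - 4*k + 4)/2.
Get s_k = R·t_k = (-3*k**2 + 4*k - 4)/3**k with R(k) = B(k−1)f(k)/C(k) = -3*(3*k**2 - 4*k + 4)/(6*k**2 - 14*k + 9).
s_(k+1) − s_k = (6*k**2 - 14*k + 9)/(3*3**k) = t_k.
Σ_(k=2)^n t_k = s_(n+1) − s_(2) = (3**(-n - 1)*(-3*n**2 - 2*n - 3)) − (-8/9), i.e. 3**(-n - 2)*(8*3**n - 9*n**2 - 6*n - 9).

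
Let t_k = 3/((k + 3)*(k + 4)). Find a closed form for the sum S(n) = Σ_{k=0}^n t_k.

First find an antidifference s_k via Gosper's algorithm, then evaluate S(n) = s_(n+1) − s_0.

The ratio is (k + 3)/(k + 5).
Factor: A=k + 3; B=k + 5; C=1.
Key eq: (k + 3)·f(k+1) = (k + 4)·f(k) + (1).
d = 1 from the (1,1,0) case.
Coefficient equations give f(k) = k/3.
Certificate R = B(k−1)f/C = k*(k + 4)/3 gives s_k = k/(k + 3).
Δs = 3/(k**2 + 7*k + 12), as required.
Evaluate: s_(n+1) = (n + 1)/(n + 4); subtract s_(0) = 0 ⇒ S(n) = (n + 1)/(n + 4).

S(n) = (n + 1)/(n + 4)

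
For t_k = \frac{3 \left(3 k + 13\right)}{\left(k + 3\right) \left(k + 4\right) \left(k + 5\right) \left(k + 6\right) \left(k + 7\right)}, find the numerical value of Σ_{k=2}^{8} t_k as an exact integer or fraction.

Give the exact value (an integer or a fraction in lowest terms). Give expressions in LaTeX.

Σ = 1/105

Ratio r(k) = (k + 3)*(3*k + 16)/((k + 8)*(3*k + 13)).
Gosper form: A/B · C(k+1)/C(k) with A=k + 3, B=k + 8, C=k + 13/3.
Key eq: (k + 3)·f(k+1) = (k + 7)·f(k) + (k + 13/3).
d = 4 from the (1,1,1) case.
Solve for f: f(k) = k*(k + 4)*(k**2 + 14*k + 63)/270 (degree 4 ≤ 4).
Then R = B(k−1)f/C = k*(k + 4)*(k + 7)*(k**2 + 14*k + 63)/(90*(3*k + 13)), so s_k = R(k)·t_k = k*(k**2 + 14*k + 63)/(30*(k**3 + 14*k**2 + 63*k + 90)).
Check: Δs_k = 3*(3*k + 13)/(k**5 + 25*k**4 + 245*k**3 + 1175*k**2 + 2754*k + 2520). ✓
Sum = s_(9) − s_(2); s_(9) = 9/280, s_(2) = 19/840 ⇒ 1/105.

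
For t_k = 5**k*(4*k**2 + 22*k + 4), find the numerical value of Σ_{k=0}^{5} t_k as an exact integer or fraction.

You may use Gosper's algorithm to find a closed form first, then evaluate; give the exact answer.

t_(k+1)/t_k = 5*(2*k**2 + 15*k + 15)/(2*k**2 + 11*k + 2).
A = 5, B = 1, C = k**2 + 11*k/2 + 1.
Key eq: (5)·f(k+1) = (1)·f(k) + (k**2 + 11*k/2 + 1).
Degrees (0,0,2) ⇒ d ≤ 2.
A polynomial solution: f(k) = (k - 1)*(k + 4)/4.
So s_k = (B(k−1)f/C)·t_k = ((k - 1)*(k + 4)/(2*(2*k**2 + 11*k + 2)))·t_k = 5**k*(k**2 + 3*k - 4).
Verify: 5**k*(4*k**2 + 22*k + 4) matches t_k.
Σ_(k=0)^(5) t_k = s_(6) − s_(0) = 781250 − (-4) = 781254.

Σ = 781254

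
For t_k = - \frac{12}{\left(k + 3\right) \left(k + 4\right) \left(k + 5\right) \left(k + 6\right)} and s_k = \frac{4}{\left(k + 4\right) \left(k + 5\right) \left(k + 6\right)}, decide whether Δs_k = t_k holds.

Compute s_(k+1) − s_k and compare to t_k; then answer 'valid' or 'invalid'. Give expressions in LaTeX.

s_(k+1) = 4/((k + 5)*(k + 6)*(k + 7))
s_(k+1) − s_k = -12/((k + 4)*(k + 5)*(k + 6)*(k + 7))
(s_(k+1) − s_k) − t_k = 48/((k + 3)*(k + 4)*(k + 5)*(k + 6)*(k + 7))

Invalid: residual \frac{48}{k^{5} + 25 k^{4} + 245 k^{3} + 1175 k^{2} + 2754 k + 2520} ≠ 0.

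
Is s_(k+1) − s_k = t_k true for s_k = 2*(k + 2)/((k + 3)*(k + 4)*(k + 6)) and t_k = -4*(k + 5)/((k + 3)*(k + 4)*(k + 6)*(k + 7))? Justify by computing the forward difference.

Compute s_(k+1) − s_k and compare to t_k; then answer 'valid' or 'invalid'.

Invalid: residual 4*(3*k + 17)/(k**5 + 25*k**4 + 245*k**3 + 1175*k**2 + 2754*k + 2520) ≠ 0.

s_(k+1) = 2*(k + 3)/((k + 4)*(k + 5)*(k + 7))
s_(k+1) − s_k = 4*(-k**2 - 7*k - 8)/(k**5 + 25*k**4 + 245*k**3 + 1175*k**2 + 2754*k + 2520)
(s_(k+1) − s_k) − t_k = 4*(3*k + 17)/(k**5 + 25*k**4 + 245*k**3 + 1175*k**2 + 2754*k + 2520)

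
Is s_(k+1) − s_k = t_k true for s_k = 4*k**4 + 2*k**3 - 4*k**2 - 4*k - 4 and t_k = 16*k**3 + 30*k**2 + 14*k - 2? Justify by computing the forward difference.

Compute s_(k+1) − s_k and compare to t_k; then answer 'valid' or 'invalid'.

s_(k+1) = 4*k**4 + 18*k**3 + 26*k**2 + 10*k - 6
s_(k+1) − s_k = 16*k**3 + 30*k**2 + 14*k - 2
(s_(k+1) − s_k) − t_k = 0

valid; difference matches t_k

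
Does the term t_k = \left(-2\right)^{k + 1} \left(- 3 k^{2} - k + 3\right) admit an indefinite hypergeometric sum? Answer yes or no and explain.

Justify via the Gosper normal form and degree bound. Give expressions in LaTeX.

t_(k+1)/t_k = 2*(-k - 3*(k + 1)**2 + 2)/(3*k**2 + k - 3).
Take A(k)=-2, B(k)=1, C(k)=k**2 + k/3 - 1.
Set up (-2)·f(k+1) − (1)·f(k) − (k**2 + k/3 - 1) = 0.
Bound: deg f ≤ 2.
Match coefficients ⇒ f(k) = -(k**2 - k - 1)/3.
So s_k = (B(k−1)f/C)·t_k = (-(k**2 - k - 1)/(3*k**2 + k - 3))·t_k = (-2)**(k + 1)*(k**2 - k - 1).
s_(k+1) − s_k = (-2)**(k + 1)*(-3*k**2 - k + 3) = t_k.

Yes. s_k = \left(-2\right)^{k + 1} \left(k^{2} - k - 1\right).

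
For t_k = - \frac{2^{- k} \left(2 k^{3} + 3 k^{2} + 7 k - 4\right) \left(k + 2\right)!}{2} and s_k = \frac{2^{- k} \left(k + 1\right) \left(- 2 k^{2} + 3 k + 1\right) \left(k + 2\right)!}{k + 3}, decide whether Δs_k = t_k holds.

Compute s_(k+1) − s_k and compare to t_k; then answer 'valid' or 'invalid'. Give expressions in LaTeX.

Invalid: residual \frac{2^{- k} \left(2 k^{4} + 9 k^{3} + 12 k^{2} + 23 k - 10\right) \left(k + 2\right)!}{\left(k + 3\right) \left(k + 4\right)} ≠ 0.

s_(k+1) = -(k + 2)*(2*k**2 + k - 2)*factorial(k + 3)/(2*2**k*(k + 4))
s_(k+1) − s_k = -(2*k**5 + 13*k**4 + 34*k**3 + 57*k**2 + 10*k - 28)*factorial(k + 2)/(2*2**k*(k + 3)*(k + 4))
(s_(k+1) − s_k) − t_k = (2*k**4 + 9*k**3 + 12*k**2 + 23*k - 10)*factorial(k + 2)/(2**k*(k + 3)*(k + 4))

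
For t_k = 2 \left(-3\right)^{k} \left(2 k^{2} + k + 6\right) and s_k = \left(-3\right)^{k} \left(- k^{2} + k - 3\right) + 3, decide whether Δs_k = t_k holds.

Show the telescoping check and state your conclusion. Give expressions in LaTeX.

s_(k+1) = 3*(-3)**k*(-k + (k + 1)**2 + 2) + 3
s_(k+1) − s_k = 2*(-3)**k*(2*k**2 + k + 6)
(s_(k+1) − s_k) − t_k = 0

valid; difference matches t_k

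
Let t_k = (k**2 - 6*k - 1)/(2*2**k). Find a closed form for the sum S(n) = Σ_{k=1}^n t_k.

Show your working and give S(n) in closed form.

Ratio r(k) = (k**2 - 4*k - 6)/(2*(k**2 - 6*k - 1)).
A = 1/2, B = 1, C = k**2 - 6*k - 1.
Need (1/2)·f(k+1) − (1)·f(k) = k**2 - 6*k - 1.
d = 2 from the (0,0,2) case.
Match coefficients ⇒ f(k) = -2*(k**2 - 4*k - 4).
Get s_k = R·t_k = (-k**2 + 4*k + 4)/2**k with R(k) = B(k−1)f(k)/C(k) = -2*(k**2 - 4*k - 4)/(k**2 - 6*k - 1).
Δs = (k**2 - 6*k - 1)/(2*2**k), as required.
Evaluate: s_(n+1) = 2**(-n - 1)*(-n**2 + 2*n + 7); subtract s_(1) = 7/2 ⇒ S(n) = 2**(-n - 1)*(-7*2**n - n**2 + 2*n + 7).

S(n) = 2**(-n - 1)*(-7*2**n - n**2 + 2*n + 7)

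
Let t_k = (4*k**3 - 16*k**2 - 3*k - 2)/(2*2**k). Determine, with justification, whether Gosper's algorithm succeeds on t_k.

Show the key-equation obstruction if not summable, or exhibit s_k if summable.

Yes. s_k = (-4*k**3 + 4*k**2 - k + 1)/2**k.

Ratio r(k) = (4*k**3 - 4*k**2 - 23*k - 17)/(2*(4*k**3 - 16*k**2 - 3*k - 2)).
Gosper form: A/B · C(k+1)/C(k) with A=1/2, B=1, C=k**3 - 4*k**2 - 3*k/4 - 1/2.
Key eq: (1/2)·f(k+1) = (1)·f(k) + (k**3 - 4*k**2 - 3*k/4 - 1/2).
deg f ≤ 3 (via 0,0,3).
Match coefficients ⇒ f(k) = -(k - 1)*(4*k**2 + 1)/2.
Then R = B(k−1)f/C = -2*(k - 1)*(4*k**2 + 1)/(4*k**3 - 16*k**2 - 3*k - 2), so s_k = R(k)·t_k = (-4*k**3 + 4*k**2 - k + 1)/2**k.
Verify: (4*k**3 - 16*k**2 - 3*k - 2)/(2*2**k) matches t_k.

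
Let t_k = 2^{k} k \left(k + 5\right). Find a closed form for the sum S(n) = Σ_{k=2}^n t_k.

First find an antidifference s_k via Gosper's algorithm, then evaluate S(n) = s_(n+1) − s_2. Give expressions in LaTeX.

r(k) = 2*(k + 1)*(k + 6)/(k*(k + 5)) after simplifying.
Factor: A=2; B=1; C=k**2 + 5*k.
f must satisfy (2)·f(k+1) − (1)·f(k) = k**2 + 5*k.
Bound: deg f ≤ 2.
Match coefficients ⇒ f(k) = k**2 + k - 4.
Certificate R = B(k−1)f/C = (k**2 + k - 4)/(k*(k + 5)) gives s_k = 2**k*(k**2 + k - 4).
Verify: 2**k*k*(k + 5) matches t_k.
Evaluate: s_(n+1) = 2**(n + 1)*(n**2 + 3*n - 2); subtract s_(2) = 8 ⇒ S(n) = 2*2**n*n**2 + 6*2**n*n - 4*2**n - 8.

S(n) = 2 \cdot 2^{n} n^{2} + 6 \cdot 2^{n} n - 4 \cdot 2^{n} - 8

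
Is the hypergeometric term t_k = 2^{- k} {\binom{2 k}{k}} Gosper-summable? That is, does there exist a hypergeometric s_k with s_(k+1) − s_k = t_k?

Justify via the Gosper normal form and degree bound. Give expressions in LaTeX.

Ratio r(k) = (2*k + 1)/(k + 1).
Factor: A=2*k + 1; B=k + 1; C=1.
Solve (2*k + 1)·f(k+1) − (k)·f(k) = 1.
Degrees (1,1,0) ⇒ d ≤ -1.
Bound -1 < 0, so the key equation has no polynomial solution.

No; the degree bound rules out any f.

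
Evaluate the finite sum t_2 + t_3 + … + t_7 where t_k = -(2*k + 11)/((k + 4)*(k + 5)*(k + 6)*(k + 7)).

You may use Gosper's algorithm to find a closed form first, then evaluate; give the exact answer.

Σ = -5/336

Compute t_(k+1)/t_k: get (k + 4)*(2*k + 13)/((k + 8)*(2*k + 11)).
A = k + 4, B = k + 8, C = k + 11/2.
Key eq: (k + 4)·f(k+1) = (k + 7)·f(k) + (k + 11/2).
From deg A=1, deg B=1, deg C=1: d=3.
A polynomial solution: f(k) = k*(k + 5)*(k + 10)/48.
Certificate R = B(k−1)f/C = k*(k + 5)*(k + 7)*(k + 10)/(24*(2*k + 11)) gives s_k = k*(-k - 10)/(24*(k**2 + 10*k + 24)).
s_(k+1) − s_k = (-2*k - 11)/(k**4 + 22*k**3 + 179*k**2 + 638*k + 840) = t_k.
Telescoping: Σ = s_(8) − s_(2) = -1/28 − (-1/48) = -5/336.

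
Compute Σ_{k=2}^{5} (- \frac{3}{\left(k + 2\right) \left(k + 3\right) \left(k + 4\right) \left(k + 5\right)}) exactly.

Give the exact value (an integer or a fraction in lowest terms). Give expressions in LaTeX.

Σ = -1/144

t_(k+1)/t_k = (k + 2)/(k + 6).
Normal form (A,B,C) = (k + 2, k + 6, 1).
Set up (k + 2)·f(k+1) − (k + 5)·f(k) − (1) = 0.
Bound: deg f ≤ 3.
Coefficient equations give f(k) = k*(k**2 + 9*k + 26)/72.
Get s_k = R·t_k = k*(-k**2 - 9*k - 26)/(24*(k + 2)*(k + 3)*(k + 4)) with R(k) = B(k−1)f(k)/C(k) = k*(k + 5)*(k**2 + 9*k + 26)/72.
Check: Δs_k = -3/(k**4 + 14*k**3 + 71*k**2 + 154*k + 120). ✓
Evaluate s at k=6 and k=2: -29/720 and -1/30; difference -1/144.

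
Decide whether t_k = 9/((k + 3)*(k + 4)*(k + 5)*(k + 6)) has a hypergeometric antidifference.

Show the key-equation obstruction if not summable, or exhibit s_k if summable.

Yes. s_k = k*(k**2 + 12*k + 47)/(20*(k + 3)*(k + 4)*(k + 5)).

Ratio r(k) = (k + 3)/(k + 7).
Factor: A=k + 3; B=k + 7; C=1.
f must satisfy (k + 3)·f(k+1) − (k + 6)·f(k) = 1.
deg f ≤ 3 (via 1,1,0).
Match coefficients ⇒ f(k) = k*(k**2 + 12*k + 47)/180.
R(k) = B(k−1)·f(k)/C(k) = k*(k + 6)*(k**2 + 12*k + 47)/180; s_k = R·t_k = k*(k**2 + 12*k + 47)/(20*(k + 3)*(k + 4)*(k + 5)).
Verify: 9/(k**4 + 18*k**3 + 119*k**2 + 342*k + 360) matches t_k.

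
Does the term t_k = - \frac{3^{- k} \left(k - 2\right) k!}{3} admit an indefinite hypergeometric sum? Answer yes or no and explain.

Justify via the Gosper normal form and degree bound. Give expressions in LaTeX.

Step 1: r(k) = (k**2 - 1)/(3*(k - 2)).
Normal form (A,B,C) = (k/3 + 1/3, 1, k - 2).
Set up (k/3 + 1/3)·f(k+1) − (1)·f(k) − (k - 2) = 0.
From deg A=1, deg B=0, deg C=1: d=0.
Match coefficients ⇒ f(k) = 3.
Certificate R = B(k−1)f/C = 3/(k - 2) gives s_k = -factorial(k)/3**k.
Check: Δs_k = -(k - 2)*factorial(k)/(3*3**k). ✓

Yes. s_k = - 3^{- k} k!.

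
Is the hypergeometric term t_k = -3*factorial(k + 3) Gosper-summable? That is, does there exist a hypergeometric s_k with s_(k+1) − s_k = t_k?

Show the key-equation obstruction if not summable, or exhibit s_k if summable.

t_(k+1)/t_k = k + 4.
Factor: A=k + 4; B=1; C=1.
f must satisfy (k + 4)·f(k+1) − (1)·f(k) = 1.
Bound: deg f ≤ -1.
deg f ≤ -1 is impossible — no certificate.

No — t_k has no hypergeometric antidifference.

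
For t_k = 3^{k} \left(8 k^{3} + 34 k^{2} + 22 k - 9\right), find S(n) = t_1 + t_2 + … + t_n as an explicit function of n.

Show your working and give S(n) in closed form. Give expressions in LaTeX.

S(n) = 12 \cdot 3^{n} n^{3} + 33 \cdot 3^{n} n^{2} + 18 \cdot 3^{n} n - 12 \cdot 3^{n} + 12

The ratio is 3*(8*k**3 + 58*k**2 + 114*k + 55)/(8*k**3 + 34*k**2 + 22*k - 9).
A = 3, B = 1, C = k**3 + 17*k**2/4 + 11*k/4 - 9/8.
Set up (3)·f(k+1) − (1)·f(k) − (k**3 + 17*k**2/4 + 11*k/4 - 9/8) = 0.
d = 3 from the (0,0,3) case.
A polynomial solution: f(k) = (4*k**3 - k**2 - 4*k - 3)/8.
Get s_k = R·t_k = 3**k*(4*k**3 - k**2 - 4*k - 3) with R(k) = B(k−1)f(k)/C(k) = (4*k**3 - k**2 - 4*k - 3)/(8*k**3 + 34*k**2 + 22*k - 9).
Verify: 3**k*(8*k**3 + 34*k**2 + 22*k - 9) matches t_k.
Telescope: S(n) = s_(n+1) − s_(1) = 3**(n + 1)*(4*n**3 + 11*n**2 + 6*n - 4) − (-12) = 12*3**n*n**3 + 33*3**n*n**2 + 18*3**n*n - 12*3**n + 12.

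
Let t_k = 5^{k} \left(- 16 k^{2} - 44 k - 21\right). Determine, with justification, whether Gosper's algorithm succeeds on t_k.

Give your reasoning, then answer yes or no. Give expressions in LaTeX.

Yes. s_k = 5^{k} \left(- 4 k^{2} - k + 1\right).

Step 1: r(k) = 5*(16*k**2 + 76*k + 81)/(16*k**2 + 44*k + 21).
Factor: A=5; B=1; C=k**2 + 11*k/4 + 21/16.
Key eq: (5)·f(k+1) = (1)·f(k) + (k**2 + 11*k/4 + 21/16).
Degrees (0,0,2) ⇒ d ≤ 2.
Coefficient equations give f(k) = (4*k**2 + k - 1)/16.
So s_k = (B(k−1)f/C)·t_k = ((4*k**2 + k - 1)/(16*k**2 + 44*k + 21))·t_k = 5**k*(-4*k**2 - k + 1).
s_(k+1) − s_k = 5**k*(-16*k**2 - 44*k - 21) = t_k.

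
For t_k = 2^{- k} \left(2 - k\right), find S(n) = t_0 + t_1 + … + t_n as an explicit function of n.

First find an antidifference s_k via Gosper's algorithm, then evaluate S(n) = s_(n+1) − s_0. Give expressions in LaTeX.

r(k) = (k - 1)/(2*(k - 2)) after simplifying.
So A=1/2 and B=1, with C=k - 2.
Solve (1/2)·f(k+1) − (1)·f(k) = k - 2.
deg f ≤ 1 (via 0,0,1).
Solving with deg f ≤ 1: f(k) = -2*(k - 1).
Get s_k = R·t_k = 2**(1 - k)*(k - 1) with R(k) = B(k−1)f(k)/C(k) = -2*(k - 1)/(k - 2).
Check: Δs_k = (2 - k)/2**k. ✓
s_(n+1) = n/2**n and s_(0) = -2, so S(n) = 2 + n/2**n.

S(n) = 2 + 2^{- n} n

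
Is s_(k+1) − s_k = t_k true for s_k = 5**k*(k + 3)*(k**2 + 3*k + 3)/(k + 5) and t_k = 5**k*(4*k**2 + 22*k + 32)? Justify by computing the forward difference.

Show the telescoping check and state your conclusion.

s_(k+1) = 5**(k + 1)*(k + 4)*(3*k + (k + 1)**2 + 6)/(k + 6)
s_(k+1) − s_k = 5**k*(4*k**4 + 58*k**3 + 312*k**2 + 734*k + 646)/(k**2 + 11*k + 30)
(s_(k+1) − s_k) − t_k = 5**k*(-8*k**3 - 82*k**2 - 278*k - 314)/(k**2 + 11*k + 30)

Invalid: residual 5**k*(-8*k**3 - 82*k**2 - 278*k - 314)/(k**2 + 11*k + 30) ≠ 0.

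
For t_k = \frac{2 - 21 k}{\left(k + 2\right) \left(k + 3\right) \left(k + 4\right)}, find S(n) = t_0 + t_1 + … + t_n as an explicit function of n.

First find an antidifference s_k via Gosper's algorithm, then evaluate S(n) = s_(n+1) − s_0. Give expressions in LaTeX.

Ratio r(k) = (k + 2)*(21*k + 19)/((k + 5)*(21*k - 2)).
Factor: A=k + 2; B=k + 5; C=k - 2/21.
Solve (k + 2)·f(k+1) − (k + 4)·f(k) = k - 2/21.
Bound: deg f ≤ 2.
Coefficient equations give f(k) = k*(10*k - 13)/63.
Certificate R = B(k−1)f/C = k*(k + 4)*(10*k - 13)/(3*(21*k - 2)) gives s_k = k*(13 - 10*k)/(3*(k + 2)*(k + 3)).
Check: Δs_k = (2 - 21*k)/(k**3 + 9*k**2 + 26*k + 24). ✓
s_(n+1) = (-10*n**2 - 7*n + 3)/(3*(n**2 + 7*n + 12)) and s_(0) = 0, so S(n) = (-10*n**2 - 7*n + 3)/(3*(n**2 + 7*n + 12)).

S(n) = \frac{- 10 n^{2} - 7 n + 3}{3 \left(n^{2} + 7 n + 12\right)}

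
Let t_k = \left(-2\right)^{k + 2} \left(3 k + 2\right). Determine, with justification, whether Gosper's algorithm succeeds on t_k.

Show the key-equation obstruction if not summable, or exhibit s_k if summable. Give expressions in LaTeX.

Yes. s_k = - \left(-2\right)^{k + 2} k.

t_(k+1)/t_k = 2*(-3*k - 5)/(3*k + 2).
Take A(k)=-2, B(k)=1, C(k)=k + 2/3.
Key eq: (-2)·f(k+1) = (1)·f(k) + (k + 2/3).
From deg A=0, deg B=0, deg C=1: d=1.
Coefficient equations give f(k) = -k/3.
Then R = B(k−1)f/C = -k/(3*k + 2), so s_k = R(k)·t_k = -(-2)**(k + 2)*k.
s_(k+1) − s_k = (-2)**(k + 2)*(3*k + 2) = t_k.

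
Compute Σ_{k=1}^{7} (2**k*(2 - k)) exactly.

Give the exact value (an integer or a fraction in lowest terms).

Σ = -1030

t_(k+1)/t_k = 2*(k - 1)/(k - 2).
So A=2 and B=1, with C=k - 2.
Set up (2)·f(k+1) − (1)·f(k) − (k - 2) = 0.
d = 1 from the (0,0,1) case.
Match coefficients ⇒ f(k) = k - 4.
Then R = B(k−1)f/C = (k - 4)/(k - 2), so s_k = R(k)·t_k = 2**k*(4 - k).
Check: Δs_k = 2**k*(2 - k). ✓
Σ_(k=1)^(7) t_k = s_(8) − s_(1) = -1024 − (6) = -1030.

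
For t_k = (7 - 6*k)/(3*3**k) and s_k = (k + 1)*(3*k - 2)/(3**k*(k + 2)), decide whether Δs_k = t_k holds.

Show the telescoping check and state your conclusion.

s_(k+1) = (k + 2)*(3*k + 1)/(3*3**k*(k + 3))
s_(k+1) − s_k = (-6*k**3 - 17*k**2 + 13*k + 22)/(3*3**k*(k**2 + 5*k + 6))
(s_(k+1) − s_k) − t_k = 2*(3*k**2 + 7*k - 10)/(3*3**k*(k**2 + 5*k + 6))

Invalid: residual 2*(3*k**2 + 7*k - 10)/(3*3**k*(k**2 + 5*k + 6)) ≠ 0.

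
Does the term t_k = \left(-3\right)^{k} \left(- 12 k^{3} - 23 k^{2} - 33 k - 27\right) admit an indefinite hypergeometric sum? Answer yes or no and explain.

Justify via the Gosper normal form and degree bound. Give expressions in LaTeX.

r(k) = 3*(-12*k**3 - 59*k**2 - 115*k - 95)/(12*k**3 + 23*k**2 + 33*k + 27) after simplifying.
Gosper form: A/B · C(k+1)/C(k) with A=-3, B=1, C=k**3 + 23*k**2/12 + 11*k/4 + 9/4.
Solve (-3)·f(k+1) − (1)·f(k) = k**3 + 23*k**2/12 + 11*k/4 + 9/4.
Degrees (0,0,3) ⇒ d ≤ 3.
Solve for f: f(k) = -(3*k**3 - k**2 + 3*k + 3)/12 (degree 3 ≤ 3).
So s_k = (B(k−1)f/C)·t_k = (-(3*k**3 - k**2 + 3*k + 3)/(12*k**3 + 23*k**2 + 33*k + 27))·t_k = (-3)**k*(3*k**3 - k**2 + 3*k + 3).
Verify: (-3)**k*(-12*k**3 - 23*k**2 - 33*k - 27) matches t_k.

Yes. s_k = \left(-3\right)^{k} \left(3 k^{3} - k^{2} + 3 k + 3\right).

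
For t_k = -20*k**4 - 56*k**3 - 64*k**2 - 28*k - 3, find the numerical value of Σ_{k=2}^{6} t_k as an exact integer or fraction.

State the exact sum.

Σ = -76455

t_(k+1)/t_k = (20*k**4 + 136*k**3 + 352*k**2 + 404*k + 171)/(20*k**4 + 56*k**3 + 64*k**2 + 28*k + 3).
So A=1 and B=1, with C=k**4 + 14*k**3/5 + 16*k**2/5 + 7*k/5 + 3/20.
Key eq: (1)·f(k+1) = (1)·f(k) + (k**4 + 14*k**3/5 + 16*k**2/5 + 7*k/5 + 3/20).
Bound: deg f ≤ 5.
Solving with deg f ≤ 5: f(k) = k*(4*k**4 + 4*k**3 - 4*k - 1)/20.
Get s_k = R·t_k = k*(-4*k**4 - 4*k**3 + 4*k + 1) with R(k) = B(k−1)f(k)/C(k) = k*(4*k**4 + 4*k**3 - 4*k - 1)/((2*k**2 + 4*k + 3)*(10*k**2 + 8*k + 1)).
s_(k+1) − s_k = -20*k**4 - 56*k**3 - 64*k**2 - 28*k - 3 = t_k.
Sum = s_(7) − s_(2); s_(7) = -76629, s_(2) = -174 ⇒ -76455.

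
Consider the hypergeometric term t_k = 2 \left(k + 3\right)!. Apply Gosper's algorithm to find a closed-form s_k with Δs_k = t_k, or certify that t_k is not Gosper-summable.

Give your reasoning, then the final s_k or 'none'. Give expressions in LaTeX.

The ratio is k + 4.
A = k + 4, B = 1, C = 1.
Solve (k + 4)·f(k+1) − (1)·f(k) = 1.
deg f ≤ -1 (via 1,0,0).
deg f ≤ -1 is impossible — no certificate.

none (Gosper's algorithm certifies no s_k)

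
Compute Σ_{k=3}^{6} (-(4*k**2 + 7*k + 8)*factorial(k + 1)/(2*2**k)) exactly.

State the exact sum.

Ratio r(k) = (k + 2)*(7*k + 4*(k + 1)**2 + 15)/(2*(4*k**2 + 7*k + 8)).
Factor: A=k/2 + 1; B=1; C=k**2 + 7*k/4 + 2.
Solve (k/2 + 1)·f(k+1) − (1)·f(k) = k**2 + 7*k/4 + 2.
deg f ≤ 1 (via 1,0,2).
Solve for f: f(k) = (4*k + 3)/2 (degree 1 ≤ 1).
Then R = B(k−1)f/C = 2*(4*k + 3)/(4*k**2 + 7*k + 8), so s_k = R(k)·t_k = -(4*k + 3)*factorial(k + 1)/2**k.
Δs = -(4*k**2 + 7*k + 8)*factorial(k + 1)/(2*2**k), as required.
Σ_(k=3)^(6) t_k = s_(7) − s_(3) = -9765 − (-45) = -9720.

Σ = -9720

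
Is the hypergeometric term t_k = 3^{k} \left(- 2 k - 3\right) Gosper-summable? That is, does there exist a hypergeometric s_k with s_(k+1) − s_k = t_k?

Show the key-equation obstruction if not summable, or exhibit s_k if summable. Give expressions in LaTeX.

Yes. s_k = - 3^{k} k.

Ratio r(k) = 3*(2*k + 5)/(2*k + 3).
Gosper form: A/B · C(k+1)/C(k) with A=3, B=1, C=k + 3/2.
f must satisfy (3)·f(k+1) − (1)·f(k) = k + 3/2.
From deg A=0, deg B=0, deg C=1: d=1.
Match coefficients ⇒ f(k) = k/2.
R(k) = B(k−1)·f(k)/C(k) = k/(2*k + 3); s_k = R·t_k = -3**k*k.
s_(k+1) − s_k = 3**k*(-2*k - 3) = t_k.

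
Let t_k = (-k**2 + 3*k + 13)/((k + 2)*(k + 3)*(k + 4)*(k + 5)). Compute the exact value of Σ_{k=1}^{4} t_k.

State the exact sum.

Step 1: r(k) = (k + 2)*(3*k - (k + 1)**2 + 16)/((k + 6)*(-k**2 + 3*k + 13)).
Take A(k)=k + 2, B(k)=k + 6, C(k)=k**2 - 3*k - 13.
Key eq: (k + 2)·f(k+1) = (k + 5)·f(k) + (k**2 - 3*k - 13).
d = 3 from the (1,1,2) case.
Solving with deg f ≤ 3: f(k) = -k*(k**2 + 17*k + 34)/8.
Then R = B(k−1)f/C = -k*(k + 5)*(k**2 + 17*k + 34)/(8*(k**2 - 3*k - 13)), so s_k = R(k)·t_k = k*(k**2 + 17*k + 34)/(8*(k + 2)*(k + 3)*(k + 4)).
Δs = (-k**2 + 3*k + 13)/(k**4 + 14*k**3 + 71*k**2 + 154*k + 120), as required.
Evaluate s at k=5 and k=1: 5/28 and 13/120; difference 59/840.

Σ = 59/840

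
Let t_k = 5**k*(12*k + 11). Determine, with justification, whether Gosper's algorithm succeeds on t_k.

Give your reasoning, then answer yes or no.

Yes. s_k = 5**k*(3*k - 1).

Compute t_(k+1)/t_k: get 5*(12*k + 23)/(12*k + 11).
Gosper form: A/B · C(k+1)/C(k) with A=5, B=1, C=k + 11/12.
Set up (5)·f(k+1) − (1)·f(k) − (k + 11/12) = 0.
d = 1 from the (0,0,1) case.
Solve for f: f(k) = (3*k - 1)/12 (degree 1 ≤ 1).
Certificate R = B(k−1)f/C = (3*k - 1)/(12*k + 11) gives s_k = 5**k*(3*k - 1).
s_(k+1) − s_k = 5**k*(12*k + 11) = t_k.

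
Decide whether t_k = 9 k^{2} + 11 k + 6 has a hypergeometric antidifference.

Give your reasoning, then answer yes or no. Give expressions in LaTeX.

Yes. s_k = k \left(3 k^{2} + k + 2\right).

t_(k+1)/t_k = (9*k**2 + 29*k + 26)/(9*k**2 + 11*k + 6).
Normal form (A,B,C) = (1, 1, k**2 + 11*k/9 + 2/3).
Need (1)·f(k+1) − (1)·f(k) = k**2 + 11*k/9 + 2/3.
deg f ≤ 3 (via 0,0,2).
Solving with deg f ≤ 3: f(k) = k*(3*k**2 + k + 2)/9.
Then R = B(k−1)f/C = k*(3*k**2 + k + 2)/(9*k**2 + 11*k + 6), so s_k = R(k)·t_k = k*(3*k**2 + k + 2).
Verify: 9*k**2 + 11*k + 6 matches t_k.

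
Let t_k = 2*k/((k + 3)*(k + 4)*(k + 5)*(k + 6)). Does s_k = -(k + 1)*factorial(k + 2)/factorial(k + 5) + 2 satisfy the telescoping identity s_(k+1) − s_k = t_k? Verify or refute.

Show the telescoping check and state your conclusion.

s_(k+1) = -(k + 2)*factorial(k + 3)/factorial(k + 6) + 2
s_(k+1) − s_k = 2*k/((k + 3)*(k + 4)*(k + 5)*(k + 6))
(s_(k+1) − s_k) − t_k = 0

Valid: the claim telescopes to t_k.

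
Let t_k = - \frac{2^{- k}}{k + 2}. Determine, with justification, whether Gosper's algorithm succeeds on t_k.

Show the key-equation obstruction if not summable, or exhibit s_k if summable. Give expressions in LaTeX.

The ratio is (k + 2)/(2*(k + 3)).
Normal form (A,B,C) = (k/2 + 1, k + 3, 1).
f must satisfy (k/2 + 1)·f(k+1) − (k + 2)·f(k) = 1.
d = -1 from the (1,1,0) case.
d = -1 < 0 ⇒ no nonzero polynomial f; not summable.

No — key equation has no polynomial f.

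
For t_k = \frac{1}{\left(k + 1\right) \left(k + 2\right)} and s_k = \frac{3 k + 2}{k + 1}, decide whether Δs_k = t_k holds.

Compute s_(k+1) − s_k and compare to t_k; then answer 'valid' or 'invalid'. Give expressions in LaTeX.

s_(k+1) = (3*k + 5)/(k + 2)
s_(k+1) − s_k = 1/(k**2 + 3*k + 2)
(s_(k+1) − s_k) − t_k = 0

valid; difference matches t_k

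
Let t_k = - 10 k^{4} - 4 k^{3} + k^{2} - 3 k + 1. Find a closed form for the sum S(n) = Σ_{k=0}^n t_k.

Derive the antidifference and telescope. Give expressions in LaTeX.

S(n) = - 2 n^{5} - 6 n^{4} - 5 n^{3} - 2 n^{2} + 1

t_(k+1)/t_k = (10*k**4 + 44*k**3 + 71*k**2 + 53*k + 15)/(10*k**4 + 4*k**3 - k**2 + 3*k - 1).
Normal form (A,B,C) = (1, 1, k**4 + 2*k**3/5 - k**2/10 + 3*k/10 - 1/10).
f must satisfy (1)·f(k+1) − (1)·f(k) = k**4 + 2*k**3/5 - k**2/10 + 3*k/10 - 1/10.
deg f ≤ 5 (via 0,0,4).
Solving with deg f ≤ 5: f(k) = k*(2*k**4 - 4*k**3 + k**2 + 3*k - 3)/10.
R(k) = B(k−1)·f(k)/C(k) = k*(2*k**4 - 4*k**3 + k**2 + 3*k - 3)/(10*k**4 + 4*k**3 - k**2 + 3*k - 1); s_k = R·t_k = k*(-2*k**4 + 4*k**3 - k**2 - 3*k + 3).
Verify: -10*k**4 - 4*k**3 + k**2 - 3*k + 1 matches t_k.
Σ_(k=0)^n t_k = s_(n+1) − s_(0) = (-2*n**5 - 6*n**4 - 5*n**3 - 2*n**2 + 1) − (0), i.e. -2*n**5 - 6*n**4 - 5*n**3 - 2*n**2 + 1.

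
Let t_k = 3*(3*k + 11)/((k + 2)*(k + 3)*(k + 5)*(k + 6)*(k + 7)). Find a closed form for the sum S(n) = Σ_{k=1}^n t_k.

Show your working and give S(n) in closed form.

S(n) = n*(n**2 + 16*n + 81)/(42*(n**3 + 16*n**2 + 81*n + 126))

r(k) = (k + 2)*(k + 5)*(3*k + 14)/((k + 4)*(k + 8)*(3*k + 11)) after simplifying.
So A=k + 2 and B=k + 8, with C=k**2 + 23*k/3 + 44/3.
Solve (k + 2)·f(k+1) − (k + 7)·f(k) = k**2 + 23*k/3 + 44/3.
Bound: deg f ≤ 5.
Solve for f: f(k) = k*(k + 3)*(k + 4)*(k**2 + 13*k + 52)/180 (degree 5 ≤ 5).
Then R = B(k−1)f/C = k*(k + 3)*(k + 7)*(k**2 + 13*k + 52)/(60*(3*k + 11)), so s_k = R(k)·t_k = k*(k**2 + 13*k + 52)/(20*(k**3 + 13*k**2 + 52*k + 60)).
s_(k+1) − s_k = 3*(3*k + 11)/(k**5 + 23*k**4 + 203*k**3 + 853*k**2 + 1692*k + 1260) = t_k.
Σ_(k=1)^n t_k = s_(n+1) − s_(1) = ((n**3 + 16*n**2 + 81*n + 66)/(20*(n**3 + 16*n**2 + 81*n + 126))) − (11/420), i.e. n*(n**2 + 16*n + 81)/(42*(n**3 + 16*n**2 + 81*n + 126)).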